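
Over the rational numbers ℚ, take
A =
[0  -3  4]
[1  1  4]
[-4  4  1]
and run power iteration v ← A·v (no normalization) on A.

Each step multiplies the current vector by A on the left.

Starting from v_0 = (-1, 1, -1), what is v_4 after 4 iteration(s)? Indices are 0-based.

v_0 = (-1, 1, -1).
v_1 = A·v_0 = (-7, -4, 7).
v_2 = A·v_1 = (40, 17, 19).
v_3 = A·v_2 = (25, 133, -73).
v_4 = A·v_3 = (-691, -134, 359).

v_4 = (-691, -134, 359)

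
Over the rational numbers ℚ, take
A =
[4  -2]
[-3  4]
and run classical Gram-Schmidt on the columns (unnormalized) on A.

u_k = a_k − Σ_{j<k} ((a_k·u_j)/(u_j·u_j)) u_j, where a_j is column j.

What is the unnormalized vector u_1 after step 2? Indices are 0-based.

u_1 = (6/5, 8/5)

Step 1: u_0 = a_0 = (4, -3).
Step 2: u_1 = a_1 − (-4/5)·u_0 = (6/5, 8/5).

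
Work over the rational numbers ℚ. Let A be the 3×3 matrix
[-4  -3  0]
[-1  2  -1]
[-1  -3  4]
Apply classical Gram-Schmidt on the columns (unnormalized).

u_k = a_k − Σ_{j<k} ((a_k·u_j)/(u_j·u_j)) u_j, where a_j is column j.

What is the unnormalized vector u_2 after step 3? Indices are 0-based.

u_2 = (-175/227, 315/227, 385/227)

Step 1: u_0 = a_0 = (-4, -1, -1).
Step 2: u_1 = a_1 − (13/18)·u_0 = (-1/9, 49/18, -41/18).
Step 3: u_2 = a_2 − (-1/6)·u_0 − (-213/227)·u_1 = (-175/227, 315/227, 385/227).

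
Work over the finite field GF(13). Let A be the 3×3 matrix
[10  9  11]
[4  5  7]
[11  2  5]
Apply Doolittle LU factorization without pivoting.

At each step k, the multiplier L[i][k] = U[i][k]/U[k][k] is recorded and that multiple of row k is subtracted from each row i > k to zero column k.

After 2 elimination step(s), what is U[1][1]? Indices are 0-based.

[col 0] pivot 10
  R1 -= 3*R0 → (0, 4, 0)  (L[1][0] := 3)
  R2 -= 5*R0 → (0, 9, 2)  (L[2][0] := 5)
[col 1] pivot 4
  R2 -= 12*R1 → (0, 0, 2)  (L[2][1] := 12)

U[1][1] = 4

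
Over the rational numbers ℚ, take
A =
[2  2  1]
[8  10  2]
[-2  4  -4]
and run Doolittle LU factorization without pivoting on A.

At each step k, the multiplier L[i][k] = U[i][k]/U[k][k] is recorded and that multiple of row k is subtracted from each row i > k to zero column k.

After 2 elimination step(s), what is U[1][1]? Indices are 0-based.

[col 0] pivot 2
  R1 -= 4*R0 → (0, 2, -2)  (L[1][0] := 4)
  R2 -= -1*R0 → (0, 6, -3)  (L[2][0] := -1)
[col 1] pivot 2
  R2 -= 3*R1 → (0, 0, 3)  (L[2][1] := 3)

U[1][1] = 2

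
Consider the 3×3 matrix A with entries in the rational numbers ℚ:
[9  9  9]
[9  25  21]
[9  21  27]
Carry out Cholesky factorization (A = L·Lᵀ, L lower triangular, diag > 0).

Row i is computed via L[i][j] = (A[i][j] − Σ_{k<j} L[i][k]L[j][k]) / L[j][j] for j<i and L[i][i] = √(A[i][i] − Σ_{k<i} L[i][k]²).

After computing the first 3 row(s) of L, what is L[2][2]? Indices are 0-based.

Step 1: L[0][0] = √(9) = 3.
  L[1][0] = (9) / L[0][0] = 3.
Step 2: L[1][1] = √(16) = 4.
  L[2][0] = (9) / L[0][0] = 3.
  L[2][1] = (12) / L[1][1] = 3.
Step 3: L[2][2] = √(9) = 3.

L[2][2] = 3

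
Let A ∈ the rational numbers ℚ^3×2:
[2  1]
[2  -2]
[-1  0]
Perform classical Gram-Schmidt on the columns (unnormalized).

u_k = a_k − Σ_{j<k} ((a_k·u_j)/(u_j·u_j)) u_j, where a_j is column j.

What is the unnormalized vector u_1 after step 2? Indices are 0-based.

Step 1: u_0 = a_0 = (2, 2, -1).
Step 2: u_1 = a_1 − (-2/9)·u_0 = (13/9, -14/9, -2/9).

u_1 = (13/9, -14/9, -2/9)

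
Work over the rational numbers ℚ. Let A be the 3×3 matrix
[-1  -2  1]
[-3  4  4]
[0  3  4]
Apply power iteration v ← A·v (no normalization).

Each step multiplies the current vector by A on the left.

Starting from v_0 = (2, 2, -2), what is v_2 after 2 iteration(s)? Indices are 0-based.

v_0 = (2, 2, -2).
v_1 = A·v_0 = (-8, -6, -2).
v_2 = A·v_1 = (18, -8, -26).

v_2 = (18, -8, -26)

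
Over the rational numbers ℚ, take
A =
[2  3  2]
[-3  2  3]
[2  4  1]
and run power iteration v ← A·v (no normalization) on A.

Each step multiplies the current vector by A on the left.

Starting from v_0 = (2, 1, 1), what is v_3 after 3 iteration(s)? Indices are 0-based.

v_0 = (2, 1, 1).
v_1 = A·v_0 = (9, -1, 9).
v_2 = A·v_1 = (33, -2, 23).
v_3 = A·v_2 = (106, -34, 81).

v_3 = (106, -34, 81)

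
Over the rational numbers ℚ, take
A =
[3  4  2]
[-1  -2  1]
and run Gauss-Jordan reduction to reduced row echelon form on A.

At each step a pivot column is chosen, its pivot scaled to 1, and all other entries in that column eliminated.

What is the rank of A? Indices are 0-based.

rank = 2

pivot(0,0)=3: scale R0 → (1, 4/3, 2/3)
  clear (1,0): R1 −= (-1)R0 → (0, -2/3, 5/3)
pivot(1,1)=-2/3: scale R1 → (0, 1, -5/2)
  clear (0,1): R0 −= (4/3)R1 → (1, 0, 4)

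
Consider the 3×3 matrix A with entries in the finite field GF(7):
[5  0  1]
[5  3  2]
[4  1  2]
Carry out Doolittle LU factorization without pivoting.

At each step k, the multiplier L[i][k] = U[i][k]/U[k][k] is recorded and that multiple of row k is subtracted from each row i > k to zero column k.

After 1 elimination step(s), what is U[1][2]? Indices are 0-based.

[col 0] pivot 5
  R1 -= 1*R0 → (0, 3, 1)  (L[1][0] := 1)
  R2 -= 5*R0 → (0, 1, 4)  (L[2][0] := 5)

U[1][2] = 1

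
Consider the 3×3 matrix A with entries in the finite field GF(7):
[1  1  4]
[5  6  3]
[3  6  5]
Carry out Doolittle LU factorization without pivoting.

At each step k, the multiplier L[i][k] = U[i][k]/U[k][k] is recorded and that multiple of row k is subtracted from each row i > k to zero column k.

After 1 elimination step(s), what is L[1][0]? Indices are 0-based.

Step 1: pivot at (0,0) is 1.
  row1 ← row1 − (5)·row0  ⇒  L[1][0]=5, U row1=(0, 1, 4)
  row2 ← row2 − (3)·row0  ⇒  L[2][0]=3, U row2=(0, 3, 0)

L[1][0] = 5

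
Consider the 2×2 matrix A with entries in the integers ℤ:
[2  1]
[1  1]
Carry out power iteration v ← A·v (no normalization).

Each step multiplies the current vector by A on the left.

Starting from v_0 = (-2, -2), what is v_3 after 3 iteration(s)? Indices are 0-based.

v_3 = (-42, -26)

v_0 = (-2, -2).
v_1 = A·v_0 = (-6, -4).
v_2 = A·v_1 = (-16, -10).
v_3 = A·v_2 = (-42, -26).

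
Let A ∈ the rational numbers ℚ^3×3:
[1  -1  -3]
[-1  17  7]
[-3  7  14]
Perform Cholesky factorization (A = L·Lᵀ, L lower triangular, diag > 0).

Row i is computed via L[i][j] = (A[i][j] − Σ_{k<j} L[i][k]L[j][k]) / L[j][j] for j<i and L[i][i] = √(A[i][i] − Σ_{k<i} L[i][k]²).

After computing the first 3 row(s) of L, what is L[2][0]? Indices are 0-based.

L[2][0] = -3

Step 1: L[0][0] = √(1) = 1.
  L[1][0] = (-1) / L[0][0] = -1.
Step 2: L[1][1] = √(16) = 4.
  L[2][0] = (-3) / L[0][0] = -3.
  L[2][1] = (4) / L[1][1] = 1.
Step 3: L[2][2] = √(4) = 2.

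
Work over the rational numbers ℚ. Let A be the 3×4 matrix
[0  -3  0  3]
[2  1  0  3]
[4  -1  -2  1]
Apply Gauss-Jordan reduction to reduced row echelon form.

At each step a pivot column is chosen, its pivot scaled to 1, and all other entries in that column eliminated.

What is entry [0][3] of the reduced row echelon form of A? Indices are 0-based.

pivot(0,0): swap R0↔R1
pivot(0,0)=2: scale R0 → (1, 1/2, 0, 3/2)
  clear (2,0): R2 −= (4)R0 → (0, -3, -2, -5)
pivot(1,1)=-3: scale R1 → (0, 1, 0, -1)
  clear (0,1): R0 −= (1/2)R1 → (1, 0, 0, 2)
  clear (2,1): R2 −= (-3)R1 → (0, 0, -2, -8)
pivot(2,2)=-2: scale R2 → (0, 0, 1, 4)

M[0][3] = 2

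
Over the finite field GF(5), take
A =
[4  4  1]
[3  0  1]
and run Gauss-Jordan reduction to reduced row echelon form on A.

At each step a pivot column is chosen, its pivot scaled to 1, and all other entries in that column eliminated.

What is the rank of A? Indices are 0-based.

step 1: normalize row 0 (÷4) = (1, 1, 4)
  row 1: subtract 3×row0 = (0, 2, 4)
step 2: normalize row 1 (÷2) = (0, 1, 2)
  row 0: subtract 1×row1 = (1, 0, 2)

rank = 2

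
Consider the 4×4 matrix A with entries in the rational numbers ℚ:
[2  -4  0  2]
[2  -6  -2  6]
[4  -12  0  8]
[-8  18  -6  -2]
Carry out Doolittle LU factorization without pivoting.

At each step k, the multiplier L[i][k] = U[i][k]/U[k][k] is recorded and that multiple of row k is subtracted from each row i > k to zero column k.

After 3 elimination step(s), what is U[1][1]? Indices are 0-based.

k=0: U[0][0]=2
  eliminate (1,0): mult=1, new row 1: (0, -2, -2, 4); set L[1][0]=1
  eliminate (2,0): mult=2, new row 2: (0, -4, 0, 4); set L[2][0]=2
  eliminate (3,0): mult=-4, new row 3: (0, 2, -6, 6); set L[3][0]=-4
k=1: U[1][1]=-2
  eliminate (2,1): mult=2, new row 2: (0, 0, 4, -4); set L[2][1]=2
  eliminate (3,1): mult=-1, new row 3: (0, 0, -8, 10); set L[3][1]=-1
k=2: U[2][2]=4
  eliminate (3,2): mult=-2, new row 3: (0, 0, 0, 2); set L[3][2]=-2

U[1][1] = -2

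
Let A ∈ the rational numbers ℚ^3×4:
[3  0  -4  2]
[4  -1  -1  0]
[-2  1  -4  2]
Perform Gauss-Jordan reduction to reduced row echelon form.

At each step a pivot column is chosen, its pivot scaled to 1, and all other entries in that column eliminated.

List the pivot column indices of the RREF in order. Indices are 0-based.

step 1: normalize row 0 (÷3) = (1, 0, -4/3, 2/3)
  row 1: subtract 4×row0 = (0, -1, 13/3, -8/3)
  row 2: subtract -2×row0 = (0, 1, -20/3, 10/3)
step 2: normalize row 1 (÷-1) = (0, 1, -13/3, 8/3)
  row 2: subtract 1×row1 = (0, 0, -7/3, 2/3)
step 3: normalize row 2 (÷-7/3) = (0, 0, 1, -2/7)
  row 0: subtract -4/3×row2 = (1, 0, 0, 2/7)
  row 1: subtract -13/3×row2 = (0, 1, 0, 10/7)

pivot columns: 0, 1, 2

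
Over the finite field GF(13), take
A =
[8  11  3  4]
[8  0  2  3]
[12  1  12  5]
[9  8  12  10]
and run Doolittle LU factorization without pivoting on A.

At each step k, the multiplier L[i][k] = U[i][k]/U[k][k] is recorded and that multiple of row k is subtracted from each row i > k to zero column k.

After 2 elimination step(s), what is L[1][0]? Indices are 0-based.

Step 1: pivot at (0,0) is 8.
  row1 ← row1 − (1)·row0  ⇒  L[1][0]=1, U row1=(0, 2, 12, 12)
  row2 ← row2 − (8)·row0  ⇒  L[2][0]=8, U row2=(0, 4, 1, 12)
  row3 ← row3 − (6)·row0  ⇒  L[3][0]=6, U row3=(0, 7, 7, 12)
Step 2: pivot at (1,1) is 2.
  row2 ← row2 − (2)·row1  ⇒  L[2][1]=2, U row2=(0, 0, 3, 1)
  row3 ← row3 − (10)·row1  ⇒  L[3][1]=10, U row3=(0, 0, 4, 9)

L[1][0] = 1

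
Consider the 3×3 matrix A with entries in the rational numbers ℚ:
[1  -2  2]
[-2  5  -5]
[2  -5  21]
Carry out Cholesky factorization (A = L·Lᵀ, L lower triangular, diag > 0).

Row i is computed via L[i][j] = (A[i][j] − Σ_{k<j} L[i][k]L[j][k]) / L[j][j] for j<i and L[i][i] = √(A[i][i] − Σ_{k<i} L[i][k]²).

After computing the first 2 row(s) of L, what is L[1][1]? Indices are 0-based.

L[1][1] = 1

Step 1: L[0][0] = √(1) = 1.
  L[1][0] = (-2) / L[0][0] = -2.
Step 2: L[1][1] = √(1) = 1.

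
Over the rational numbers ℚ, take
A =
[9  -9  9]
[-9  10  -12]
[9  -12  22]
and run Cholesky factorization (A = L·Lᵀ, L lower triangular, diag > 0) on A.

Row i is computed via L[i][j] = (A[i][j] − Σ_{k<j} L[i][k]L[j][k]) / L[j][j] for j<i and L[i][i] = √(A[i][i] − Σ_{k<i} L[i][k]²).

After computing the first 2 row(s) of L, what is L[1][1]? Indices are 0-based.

Step 1: L[0][0] = √(9) = 3.
  L[1][0] = (-9) / L[0][0] = -3.
Step 2: L[1][1] = √(1) = 1.

L[1][1] = 1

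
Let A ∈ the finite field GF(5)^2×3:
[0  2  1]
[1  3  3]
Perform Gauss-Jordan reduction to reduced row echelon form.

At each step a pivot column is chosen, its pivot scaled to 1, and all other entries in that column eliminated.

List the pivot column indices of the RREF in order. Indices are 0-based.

pivot columns: 0, 1

pivot(0,0): swap R0↔R1
pivot(0,0)=1: scale R0 → (1, 3, 3)
pivot(1,1)=2: scale R1 → (0, 1, 3)
  clear (0,1): R0 −= (3)R1 → (1, 0, 4)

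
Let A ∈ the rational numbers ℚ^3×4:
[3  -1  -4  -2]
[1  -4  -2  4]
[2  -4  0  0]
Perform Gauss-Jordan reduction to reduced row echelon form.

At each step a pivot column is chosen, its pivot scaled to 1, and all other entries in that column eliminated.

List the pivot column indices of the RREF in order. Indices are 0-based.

pivot(0,0)=3: scale R0 → (1, -1/3, -4/3, -2/3)
  clear (1,0): R1 −= (1)R0 → (0, -11/3, -2/3, 14/3)
  clear (2,0): R2 −= (2)R0 → (0, -10/3, 8/3, 4/3)
pivot(1,1)=-11/3: scale R1 → (0, 1, 2/11, -14/11)
  clear (0,1): R0 −= (-1/3)R1 → (1, 0, -14/11, -12/11)
  clear (2,1): R2 −= (-10/3)R1 → (0, 0, 36/11, -32/11)
pivot(2,2)=36/11: scale R2 → (0, 0, 1, -8/9)
  clear (0,2): R0 −= (-14/11)R2 → (1, 0, 0, -20/9)
  clear (1,2): R1 −= (2/11)R2 → (0, 1, 0, -10/9)

pivot columns: 0, 1, 2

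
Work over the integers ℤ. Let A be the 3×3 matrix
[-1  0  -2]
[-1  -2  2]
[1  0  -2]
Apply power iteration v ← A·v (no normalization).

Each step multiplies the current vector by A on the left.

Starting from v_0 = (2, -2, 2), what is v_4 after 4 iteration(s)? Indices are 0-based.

v_4 = (-22, 22, -34)

v_0 = (2, -2, 2).
v_1 = A·v_0 = (-6, 6, -2).
v_2 = A·v_1 = (10, -10, -2).
v_3 = A·v_2 = (-6, 6, 14).
v_4 = A·v_3 = (-22, 22, -34).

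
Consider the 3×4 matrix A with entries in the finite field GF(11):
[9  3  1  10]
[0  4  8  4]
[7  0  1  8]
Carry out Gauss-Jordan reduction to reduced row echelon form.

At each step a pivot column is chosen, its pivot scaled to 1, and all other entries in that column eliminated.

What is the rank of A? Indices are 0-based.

step 1: normalize row 0 (÷9) = (1, 4, 5, 6)
  row 2: subtract 7×row0 = (0, 5, 10, 10)
step 2: normalize row 1 (÷4) = (0, 1, 2, 1)
  row 0: subtract 4×row1 = (1, 0, 8, 2)
  row 2: subtract 5×row1 = (0, 0, 0, 5)
skip col 2 (zero from row 2)
step 3: normalize row 2 (÷5) = (0, 0, 0, 1)
  row 0: subtract 2×row2 = (1, 0, 8, 0)
  row 1: subtract 1×row2 = (0, 1, 2, 0)

rank = 3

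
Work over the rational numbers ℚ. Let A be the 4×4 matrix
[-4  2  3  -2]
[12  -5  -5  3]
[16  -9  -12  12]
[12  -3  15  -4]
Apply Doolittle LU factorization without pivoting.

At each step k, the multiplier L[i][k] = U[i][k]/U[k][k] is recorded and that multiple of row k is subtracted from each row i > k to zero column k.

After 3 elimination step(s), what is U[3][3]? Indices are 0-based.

U[3][3] = -4

Step 1: pivot at (0,0) is -4.
  row1 ← row1 − (-3)·row0  ⇒  L[1][0]=-3, U row1=(0, 1, 4, -3)
  row2 ← row2 − (-4)·row0  ⇒  L[2][0]=-4, U row2=(0, -1, 0, 4)
  row3 ← row3 − (-3)·row0  ⇒  L[3][0]=-3, U row3=(0, 3, 24, -10)
Step 2: pivot at (1,1) is 1.
  row2 ← row2 − (-1)·row1  ⇒  L[2][1]=-1, U row2=(0, 0, 4, 1)
  row3 ← row3 − (3)·row1  ⇒  L[3][1]=3, U row3=(0, 0, 12, -1)
Step 3: pivot at (2,2) is 4.
  row3 ← row3 − (3)·row2  ⇒  L[3][2]=3, U row3=(0, 0, 0, -4)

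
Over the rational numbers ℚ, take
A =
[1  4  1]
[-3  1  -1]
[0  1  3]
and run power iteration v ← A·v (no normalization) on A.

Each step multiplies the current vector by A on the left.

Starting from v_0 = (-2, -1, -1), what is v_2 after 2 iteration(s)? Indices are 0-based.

v_2 = (13, 31, -6)

v_0 = (-2, -1, -1).
v_1 = A·v_0 = (-7, 6, -4).
v_2 = A·v_1 = (13, 31, -6).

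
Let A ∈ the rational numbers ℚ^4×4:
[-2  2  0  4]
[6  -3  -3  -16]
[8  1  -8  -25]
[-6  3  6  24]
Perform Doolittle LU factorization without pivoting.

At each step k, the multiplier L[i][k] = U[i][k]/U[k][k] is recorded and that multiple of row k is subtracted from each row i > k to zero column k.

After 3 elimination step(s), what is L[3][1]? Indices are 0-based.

[col 0] pivot -2
  R1 -= -3*R0 → (0, 3, -3, -4)  (L[1][0] := -3)
  R2 -= -4*R0 → (0, 9, -8, -9)  (L[2][0] := -4)
  R3 -= 3*R0 → (0, -3, 6, 12)  (L[3][0] := 3)
[col 1] pivot 3
  R2 -= 3*R1 → (0, 0, 1, 3)  (L[2][1] := 3)
  R3 -= -1*R1 → (0, 0, 3, 8)  (L[3][1] := -1)
[col 2] pivot 1
  R3 -= 3*R2 → (0, 0, 0, -1)  (L[3][2] := 3)

L[3][1] = -1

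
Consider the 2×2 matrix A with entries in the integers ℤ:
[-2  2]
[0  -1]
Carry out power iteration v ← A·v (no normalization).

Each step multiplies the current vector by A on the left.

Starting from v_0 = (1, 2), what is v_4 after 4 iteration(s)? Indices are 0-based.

v_0 = (1, 2).
v_1 = A·v_0 = (2, -2).
v_2 = A·v_1 = (-8, 2).
v_3 = A·v_2 = (20, -2).
v_4 = A·v_3 = (-44, 2).

v_4 = (-44, 2)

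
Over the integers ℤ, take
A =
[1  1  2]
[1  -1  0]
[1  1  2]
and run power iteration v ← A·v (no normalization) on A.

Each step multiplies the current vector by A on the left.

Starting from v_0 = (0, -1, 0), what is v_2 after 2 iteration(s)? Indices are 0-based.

v_2 = (-2, -2, -2)

v_0 = (0, -1, 0).
v_1 = A·v_0 = (-1, 1, -1).
v_2 = A·v_1 = (-2, -2, -2).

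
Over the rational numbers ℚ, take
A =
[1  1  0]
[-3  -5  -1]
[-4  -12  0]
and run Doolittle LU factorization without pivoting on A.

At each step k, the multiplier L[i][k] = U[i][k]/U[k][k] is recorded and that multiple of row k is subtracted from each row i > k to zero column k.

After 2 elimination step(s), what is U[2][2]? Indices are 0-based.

U[2][2] = 4

k=0: U[0][0]=1
  eliminate (1,0): mult=-3, new row 1: (0, -2, -1); set L[1][0]=-3
  eliminate (2,0): mult=-4, new row 2: (0, -8, 0); set L[2][0]=-4
k=1: U[1][1]=-2
  eliminate (2,1): mult=4, new row 2: (0, 0, 4); set L[2][1]=4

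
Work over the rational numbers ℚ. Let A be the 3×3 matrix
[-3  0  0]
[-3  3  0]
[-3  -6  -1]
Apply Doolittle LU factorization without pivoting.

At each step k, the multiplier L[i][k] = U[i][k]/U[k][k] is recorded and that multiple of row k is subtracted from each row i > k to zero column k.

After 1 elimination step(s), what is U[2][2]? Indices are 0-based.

[col 0] pivot -3
  R1 -= 1*R0 → (0, 3, 0)  (L[1][0] := 1)
  R2 -= 1*R0 → (0, -6, -1)  (L[2][0] := 1)

U[2][2] = -1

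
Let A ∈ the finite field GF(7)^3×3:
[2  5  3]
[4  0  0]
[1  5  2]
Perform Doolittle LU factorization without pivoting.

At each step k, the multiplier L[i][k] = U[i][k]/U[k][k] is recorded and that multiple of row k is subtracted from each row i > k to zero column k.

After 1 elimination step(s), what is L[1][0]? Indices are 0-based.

L[1][0] = 2

k=0: U[0][0]=2
  eliminate (1,0): mult=2, new row 1: (0, 4, 1); set L[1][0]=2
  eliminate (2,0): mult=4, new row 2: (0, 6, 4); set L[2][0]=4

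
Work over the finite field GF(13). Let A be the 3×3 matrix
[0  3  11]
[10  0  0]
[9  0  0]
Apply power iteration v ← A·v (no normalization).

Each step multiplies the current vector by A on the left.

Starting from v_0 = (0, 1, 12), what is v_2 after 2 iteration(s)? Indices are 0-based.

v_2 = (0, 11, 6)

v_0 = (0, 1, 12).
v_1 = A·v_0 = (5, 0, 0).
v_2 = A·v_1 = (0, 11, 6).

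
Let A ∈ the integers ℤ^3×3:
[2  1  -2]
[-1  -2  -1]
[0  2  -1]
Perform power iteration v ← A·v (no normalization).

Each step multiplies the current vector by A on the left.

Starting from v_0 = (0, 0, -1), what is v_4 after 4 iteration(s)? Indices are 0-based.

v_4 = (26, 0, 23)

v_0 = (0, 0, -1).
v_1 = A·v_0 = (2, 1, 1).
v_2 = A·v_1 = (3, -5, 1).
v_3 = A·v_2 = (-1, 6, -11).
v_4 = A·v_3 = (26, 0, 23).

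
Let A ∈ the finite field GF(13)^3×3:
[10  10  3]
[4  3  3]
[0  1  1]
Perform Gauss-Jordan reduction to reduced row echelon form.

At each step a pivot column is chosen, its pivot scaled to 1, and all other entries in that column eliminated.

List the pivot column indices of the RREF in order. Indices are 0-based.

pivot columns: 0, 1, 2

step 1: normalize row 0 (÷10) = (1, 1, 12)
  row 1: subtract 4×row0 = (0, 12, 7)
step 2: normalize row 1 (÷12) = (0, 1, 6)
  row 0: subtract 1×row1 = (1, 0, 6)
  row 2: subtract 1×row1 = (0, 0, 8)
step 3: normalize row 2 (÷8) = (0, 0, 1)
  row 0: subtract 6×row2 = (1, 0, 0)
  row 1: subtract 6×row2 = (0, 1, 0)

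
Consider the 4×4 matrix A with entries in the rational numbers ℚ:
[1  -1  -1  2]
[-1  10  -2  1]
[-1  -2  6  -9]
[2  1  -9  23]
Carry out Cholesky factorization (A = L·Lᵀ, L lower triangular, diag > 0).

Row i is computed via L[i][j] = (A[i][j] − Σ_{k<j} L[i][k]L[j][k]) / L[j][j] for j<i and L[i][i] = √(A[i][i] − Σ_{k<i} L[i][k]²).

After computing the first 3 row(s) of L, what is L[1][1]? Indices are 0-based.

Step 1: L[0][0] = √(1) = 1.
  L[1][0] = (-1) / L[0][0] = -1.
Step 2: L[1][1] = √(9) = 3.
  L[2][0] = (-1) / L[0][0] = -1.
  L[2][1] = (-3) / L[1][1] = -1.
Step 3: L[2][2] = √(4) = 2.

L[1][1] = 3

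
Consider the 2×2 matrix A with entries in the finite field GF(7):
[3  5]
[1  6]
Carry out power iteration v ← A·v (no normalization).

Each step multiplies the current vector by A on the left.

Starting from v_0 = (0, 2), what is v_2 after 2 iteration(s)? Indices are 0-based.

v_2 = (6, 5)

v_0 = (0, 2).
v_1 = A·v_0 = (3, 5).
v_2 = A·v_1 = (6, 5).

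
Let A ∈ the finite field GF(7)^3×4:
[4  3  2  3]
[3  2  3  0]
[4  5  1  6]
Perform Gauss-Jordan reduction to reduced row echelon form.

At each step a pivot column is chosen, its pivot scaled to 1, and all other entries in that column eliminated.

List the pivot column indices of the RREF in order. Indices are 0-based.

pivot columns: 0, 1, 2

step 1: normalize row 0 (÷4) = (1, 6, 4, 6)
  row 1: subtract 3×row0 = (0, 5, 5, 3)
  row 2: subtract 4×row0 = (0, 2, 6, 3)
step 2: normalize row 1 (÷5) = (0, 1, 1, 2)
  row 0: subtract 6×row1 = (1, 0, 5, 1)
  row 2: subtract 2×row1 = (0, 0, 4, 6)
step 3: normalize row 2 (÷4) = (0, 0, 1, 5)
  row 0: subtract 5×row2 = (1, 0, 0, 4)
  row 1: subtract 1×row2 = (0, 1, 0, 4)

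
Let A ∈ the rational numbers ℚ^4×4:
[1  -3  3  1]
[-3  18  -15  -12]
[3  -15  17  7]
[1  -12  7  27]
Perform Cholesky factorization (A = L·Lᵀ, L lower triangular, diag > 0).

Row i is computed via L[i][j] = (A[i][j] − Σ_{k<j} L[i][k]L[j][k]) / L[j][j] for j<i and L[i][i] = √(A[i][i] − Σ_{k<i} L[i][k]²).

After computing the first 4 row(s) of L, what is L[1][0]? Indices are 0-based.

Step 1: L[0][0] = √(1) = 1.
  L[1][0] = (-3) / L[0][0] = -3.
Step 2: L[1][1] = √(9) = 3.
  L[2][0] = (3) / L[0][0] = 3.
  L[2][1] = (-6) / L[1][1] = -2.
Step 3: L[2][2] = √(4) = 2.
  L[3][0] = (1) / L[0][0] = 1.
  L[3][1] = (-9) / L[1][1] = -3.
  L[3][2] = (-2) / L[2][2] = -1.
Step 4: L[3][3] = √(16) = 4.

L[1][0] = -3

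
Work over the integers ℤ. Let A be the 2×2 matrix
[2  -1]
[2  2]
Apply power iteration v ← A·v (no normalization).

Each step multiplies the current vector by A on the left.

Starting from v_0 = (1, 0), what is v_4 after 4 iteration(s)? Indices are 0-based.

v_4 = (-28, 32)

v_0 = (1, 0).
v_1 = A·v_0 = (2, 2).
v_2 = A·v_1 = (2, 8).
v_3 = A·v_2 = (-4, 20).
v_4 = A·v_3 = (-28, 32).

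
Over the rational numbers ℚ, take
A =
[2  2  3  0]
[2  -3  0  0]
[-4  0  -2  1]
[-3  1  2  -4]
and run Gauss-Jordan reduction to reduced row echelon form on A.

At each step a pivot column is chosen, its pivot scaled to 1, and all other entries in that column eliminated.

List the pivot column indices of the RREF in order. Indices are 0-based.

[1] R0 /= 2  ⇒  (1, 1, 3/2, 0)
     R1 -= 2·R0  ⇒  (0, -5, -3, 0)
     R2 -= -4·R0  ⇒  (0, 4, 4, 1)
     R3 -= -3·R0  ⇒  (0, 4, 13/2, -4)
[2] R1 /= -5  ⇒  (0, 1, 3/5, 0)
     R0 -= 1·R1  ⇒  (1, 0, 9/10, 0)
     R2 -= 4·R1  ⇒  (0, 0, 8/5, 1)
     R3 -= 4·R1  ⇒  (0, 0, 41/10, -4)
[3] R2 /= 8/5  ⇒  (0, 0, 1, 5/8)
     R0 -= 9/10·R2  ⇒  (1, 0, 0, -9/16)
     R1 -= 3/5·R2  ⇒  (0, 1, 0, -3/8)
     R3 -= 41/10·R2  ⇒  (0, 0, 0, -105/16)
[4] R3 /= -105/16  ⇒  (0, 0, 0, 1)
     R0 -= -9/16·R3  ⇒  (1, 0, 0, 0)
     R1 -= -3/8·R3  ⇒  (0, 1, 0, 0)
     R2 -= 5/8·R3  ⇒  (0, 0, 1, 0)

pivot columns: 0, 1, 2, 3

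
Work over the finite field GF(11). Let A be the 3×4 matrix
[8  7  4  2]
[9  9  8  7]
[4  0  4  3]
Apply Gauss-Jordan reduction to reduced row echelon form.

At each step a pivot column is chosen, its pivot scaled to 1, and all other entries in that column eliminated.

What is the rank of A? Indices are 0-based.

step 1: normalize row 0 (÷8) = (1, 5, 6, 3)
  row 1: subtract 9×row0 = (0, 8, 9, 2)
  row 2: subtract 4×row0 = (0, 2, 2, 2)
step 2: normalize row 1 (÷8) = (0, 1, 8, 3)
  row 0: subtract 5×row1 = (1, 0, 10, 10)
  row 2: subtract 2×row1 = (0, 0, 8, 7)
step 3: normalize row 2 (÷8) = (0, 0, 1, 5)
  row 0: subtract 10×row2 = (1, 0, 0, 4)
  row 1: subtract 8×row2 = (0, 1, 0, 7)

rank = 3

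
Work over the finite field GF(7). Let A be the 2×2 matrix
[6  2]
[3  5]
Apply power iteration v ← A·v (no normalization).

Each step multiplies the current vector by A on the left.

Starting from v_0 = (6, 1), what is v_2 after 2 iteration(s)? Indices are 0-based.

v_0 = (6, 1).
v_1 = A·v_0 = (3, 2).
v_2 = A·v_1 = (1, 5).

v_2 = (1, 5)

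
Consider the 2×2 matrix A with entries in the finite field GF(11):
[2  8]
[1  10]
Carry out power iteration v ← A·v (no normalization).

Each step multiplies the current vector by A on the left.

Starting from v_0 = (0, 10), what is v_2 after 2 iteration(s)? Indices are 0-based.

v_2 = (3, 2)

v_0 = (0, 10).
v_1 = A·v_0 = (3, 1).
v_2 = A·v_1 = (3, 2).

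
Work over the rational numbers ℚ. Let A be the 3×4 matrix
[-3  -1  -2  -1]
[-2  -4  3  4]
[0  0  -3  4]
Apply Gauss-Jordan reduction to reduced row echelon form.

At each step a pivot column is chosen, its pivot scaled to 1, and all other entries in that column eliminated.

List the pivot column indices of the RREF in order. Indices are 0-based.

pivot columns: 0, 1, 2

step 1: normalize row 0 (÷-3) = (1, 1/3, 2/3, 1/3)
  row 1: subtract -2×row0 = (0, -10/3, 13/3, 14/3)
step 2: normalize row 1 (÷-10/3) = (0, 1, -13/10, -7/5)
  row 0: subtract 1/3×row1 = (1, 0, 11/10, 4/5)
step 3: normalize row 2 (÷-3) = (0, 0, 1, -4/3)
  row 0: subtract 11/10×row2 = (1, 0, 0, 34/15)
  row 1: subtract -13/10×row2 = (0, 1, 0, -47/15)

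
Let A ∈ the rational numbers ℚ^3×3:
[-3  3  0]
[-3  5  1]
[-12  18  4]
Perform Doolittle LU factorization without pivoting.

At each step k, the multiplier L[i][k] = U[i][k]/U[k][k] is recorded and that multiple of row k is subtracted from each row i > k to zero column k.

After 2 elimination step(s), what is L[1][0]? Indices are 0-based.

k=0: U[0][0]=-3
  eliminate (1,0): mult=1, new row 1: (0, 2, 1); set L[1][0]=1
  eliminate (2,0): mult=4, new row 2: (0, 6, 4); set L[2][0]=4
k=1: U[1][1]=2
  eliminate (2,1): mult=3, new row 2: (0, 0, 1); set L[2][1]=3

L[1][0] = 1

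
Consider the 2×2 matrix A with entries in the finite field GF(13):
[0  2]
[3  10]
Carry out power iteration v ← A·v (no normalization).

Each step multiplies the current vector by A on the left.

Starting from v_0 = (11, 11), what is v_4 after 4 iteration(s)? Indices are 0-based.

v_0 = (11, 11).
v_1 = A·v_0 = (9, 0).
v_2 = A·v_1 = (0, 1).
v_3 = A·v_2 = (2, 10).
v_4 = A·v_3 = (7, 2).

v_4 = (7, 2)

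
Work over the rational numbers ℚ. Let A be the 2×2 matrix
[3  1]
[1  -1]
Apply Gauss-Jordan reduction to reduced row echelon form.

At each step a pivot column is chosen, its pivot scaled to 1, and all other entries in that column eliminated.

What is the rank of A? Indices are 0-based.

step 1: normalize row 0 (÷3) = (1, 1/3)
  row 1: subtract 1×row0 = (0, -4/3)
step 2: normalize row 1 (÷-4/3) = (0, 1)
  row 0: subtract 1/3×row1 = (1, 0)

rank = 2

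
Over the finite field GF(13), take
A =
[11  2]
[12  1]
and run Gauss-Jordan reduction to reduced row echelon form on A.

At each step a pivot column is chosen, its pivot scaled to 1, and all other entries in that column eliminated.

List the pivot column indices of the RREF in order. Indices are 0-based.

pivot(0,0)=11: scale R0 → (1, 12)
  clear (1,0): R1 −= (12)R0 → (0, 0)
col 1: no nonzero at/below row 1; advance.

pivot columns: 0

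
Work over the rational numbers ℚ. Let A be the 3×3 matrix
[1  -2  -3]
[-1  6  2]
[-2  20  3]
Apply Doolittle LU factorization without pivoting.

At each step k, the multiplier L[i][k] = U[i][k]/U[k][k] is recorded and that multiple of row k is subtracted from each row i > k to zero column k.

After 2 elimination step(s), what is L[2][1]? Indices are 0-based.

L[2][1] = 4

Step 1: pivot at (0,0) is 1.
  row1 ← row1 − (-1)·row0  ⇒  L[1][0]=-1, U row1=(0, 4, -1)
  row2 ← row2 − (-2)·row0  ⇒  L[2][0]=-2, U row2=(0, 16, -3)
Step 2: pivot at (1,1) is 4.
  row2 ← row2 − (4)·row1  ⇒  L[2][1]=4, U row2=(0, 0, 1)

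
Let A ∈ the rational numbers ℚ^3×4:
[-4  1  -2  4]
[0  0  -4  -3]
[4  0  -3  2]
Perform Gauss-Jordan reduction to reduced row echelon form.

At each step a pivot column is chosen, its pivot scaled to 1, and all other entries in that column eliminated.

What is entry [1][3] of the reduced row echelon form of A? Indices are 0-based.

pivot(0,0)=-4: scale R0 → (1, -1/4, 1/2, -1)
  clear (2,0): R2 −= (4)R0 → (0, 1, -5, 6)
pivot(1,1): swap R1↔R2
pivot(1,1)=1: scale R1 → (0, 1, -5, 6)
  clear (0,1): R0 −= (-1/4)R1 → (1, 0, -3/4, 1/2)
pivot(2,2)=-4: scale R2 → (0, 0, 1, 3/4)
  clear (0,2): R0 −= (-3/4)R2 → (1, 0, 0, 17/16)
  clear (1,2): R1 −= (-5)R2 → (0, 1, 0, 39/4)

M[1][3] = 39/4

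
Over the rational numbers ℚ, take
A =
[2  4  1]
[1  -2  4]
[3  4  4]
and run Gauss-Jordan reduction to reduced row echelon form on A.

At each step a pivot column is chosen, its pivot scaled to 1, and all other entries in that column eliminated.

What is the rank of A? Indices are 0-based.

pivot(0,0)=2: scale R0 → (1, 2, 1/2)
  clear (1,0): R1 −= (1)R0 → (0, -4, 7/2)
  clear (2,0): R2 −= (3)R0 → (0, -2, 5/2)
pivot(1,1)=-4: scale R1 → (0, 1, -7/8)
  clear (0,1): R0 −= (2)R1 → (1, 0, 9/4)
  clear (2,1): R2 −= (-2)R1 → (0, 0, 3/4)
pivot(2,2)=3/4: scale R2 → (0, 0, 1)
  clear (0,2): R0 −= (9/4)R2 → (1, 0, 0)
  clear (1,2): R1 −= (-7/8)R2 → (0, 1, 0)

rank = 3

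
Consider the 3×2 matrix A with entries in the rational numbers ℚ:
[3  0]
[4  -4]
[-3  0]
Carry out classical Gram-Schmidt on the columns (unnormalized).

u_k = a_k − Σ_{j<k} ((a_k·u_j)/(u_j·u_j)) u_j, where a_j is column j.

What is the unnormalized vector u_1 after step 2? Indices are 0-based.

u_1 = (24/17, -36/17, -24/17)

Step 1: u_0 = a_0 = (3, 4, -3).
Step 2: u_1 = a_1 − (-8/17)·u_0 = (24/17, -36/17, -24/17).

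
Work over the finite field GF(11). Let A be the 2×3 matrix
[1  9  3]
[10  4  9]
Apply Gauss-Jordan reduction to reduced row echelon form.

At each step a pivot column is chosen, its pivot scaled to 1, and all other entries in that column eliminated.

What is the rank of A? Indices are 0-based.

rank = 2

[1] R0 /= 1  ⇒  (1, 9, 3)
     R1 -= 10·R0  ⇒  (0, 2, 1)
[2] R1 /= 2  ⇒  (0, 1, 6)
     R0 -= 9·R1  ⇒  (1, 0, 4)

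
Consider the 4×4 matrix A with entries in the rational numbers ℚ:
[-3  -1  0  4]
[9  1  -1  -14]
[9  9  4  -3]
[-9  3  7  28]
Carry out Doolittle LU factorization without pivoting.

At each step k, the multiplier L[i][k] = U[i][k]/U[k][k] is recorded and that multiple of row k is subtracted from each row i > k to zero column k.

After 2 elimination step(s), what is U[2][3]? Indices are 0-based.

[col 0] pivot -3
  R1 -= -3*R0 → (0, -2, -1, -2)  (L[1][0] := -3)
  R2 -= -3*R0 → (0, 6, 4, 9)  (L[2][0] := -3)
  R3 -= 3*R0 → (0, 6, 7, 16)  (L[3][0] := 3)
[col 1] pivot -2
  R2 -= -3*R1 → (0, 0, 1, 3)  (L[2][1] := -3)
  R3 -= -3*R1 → (0, 0, 4, 10)  (L[3][1] := -3)

U[2][3] = 3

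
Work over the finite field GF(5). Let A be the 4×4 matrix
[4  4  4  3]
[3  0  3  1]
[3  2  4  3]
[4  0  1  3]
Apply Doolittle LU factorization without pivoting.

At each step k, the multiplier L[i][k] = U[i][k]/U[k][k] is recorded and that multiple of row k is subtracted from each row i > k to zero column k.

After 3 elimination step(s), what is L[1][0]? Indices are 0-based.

[col 0] pivot 4
  R1 -= 2*R0 → (0, 2, 0, 0)  (L[1][0] := 2)
  R2 -= 2*R0 → (0, 4, 1, 2)  (L[2][0] := 2)
  R3 -= 1*R0 → (0, 1, 2, 0)  (L[3][0] := 1)
[col 1] pivot 2
  R2 -= 2*R1 → (0, 0, 1, 2)  (L[2][1] := 2)
  R3 -= 3*R1 → (0, 0, 2, 0)  (L[3][1] := 3)
[col 2] pivot 1
  R3 -= 2*R2 → (0, 0, 0, 1)  (L[3][2] := 2)

L[1][0] = 2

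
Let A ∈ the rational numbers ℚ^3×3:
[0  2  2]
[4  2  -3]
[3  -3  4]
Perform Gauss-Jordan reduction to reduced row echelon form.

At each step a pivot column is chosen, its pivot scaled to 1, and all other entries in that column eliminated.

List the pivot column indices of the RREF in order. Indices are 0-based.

[1] R0 <-> R1
[1] R0 /= 4  ⇒  (1, 1/2, -3/4)
     R2 -= 3·R0  ⇒  (0, -9/2, 25/4)
[2] R1 /= 2  ⇒  (0, 1, 1)
     R0 -= 1/2·R1  ⇒  (1, 0, -5/4)
     R2 -= -9/2·R1  ⇒  (0, 0, 43/4)
[3] R2 /= 43/4  ⇒  (0, 0, 1)
     R0 -= -5/4·R2  ⇒  (1, 0, 0)
     R1 -= 1·R2  ⇒  (0, 1, 0)

pivot columns: 0, 1, 2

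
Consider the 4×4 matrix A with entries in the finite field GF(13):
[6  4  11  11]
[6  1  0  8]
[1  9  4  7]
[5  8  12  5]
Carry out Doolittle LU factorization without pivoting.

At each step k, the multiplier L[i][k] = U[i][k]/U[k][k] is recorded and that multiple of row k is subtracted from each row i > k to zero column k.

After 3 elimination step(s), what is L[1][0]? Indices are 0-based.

[col 0] pivot 6
  R1 -= 1*R0 → (0, 10, 2, 10)  (L[1][0] := 1)
  R2 -= 11*R0 → (0, 4, 0, 3)  (L[2][0] := 11)
  R3 -= 3*R0 → (0, 9, 5, 11)  (L[3][0] := 3)
[col 1] pivot 10
  R2 -= 3*R1 → (0, 0, 7, 12)  (L[2][1] := 3)
  R3 -= 10*R1 → (0, 0, 11, 2)  (L[3][1] := 10)
[col 2] pivot 7
  R3 -= 9*R2 → (0, 0, 0, 11)  (L[3][2] := 9)

L[1][0] = 1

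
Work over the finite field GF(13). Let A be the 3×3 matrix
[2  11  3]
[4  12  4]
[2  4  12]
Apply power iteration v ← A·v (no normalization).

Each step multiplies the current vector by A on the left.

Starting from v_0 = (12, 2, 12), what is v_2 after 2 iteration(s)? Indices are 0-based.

v_0 = (12, 2, 12).
v_1 = A·v_0 = (4, 3, 7).
v_2 = A·v_1 = (10, 2, 0).

v_2 = (10, 2, 0)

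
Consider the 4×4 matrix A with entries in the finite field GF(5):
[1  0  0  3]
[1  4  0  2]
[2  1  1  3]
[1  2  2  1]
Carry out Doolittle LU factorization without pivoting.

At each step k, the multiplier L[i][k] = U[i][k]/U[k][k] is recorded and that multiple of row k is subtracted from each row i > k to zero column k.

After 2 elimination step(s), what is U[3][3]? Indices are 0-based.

U[3][3] = 1

[col 0] pivot 1
  R1 -= 1*R0 → (0, 4, 0, 4)  (L[1][0] := 1)
  R2 -= 2*R0 → (0, 1, 1, 2)  (L[2][0] := 2)
  R3 -= 1*R0 → (0, 2, 2, 3)  (L[3][0] := 1)
[col 1] pivot 4
  R2 -= 4*R1 → (0, 0, 1, 1)  (L[2][1] := 4)
  R3 -= 3*R1 → (0, 0, 2, 1)  (L[3][1] := 3)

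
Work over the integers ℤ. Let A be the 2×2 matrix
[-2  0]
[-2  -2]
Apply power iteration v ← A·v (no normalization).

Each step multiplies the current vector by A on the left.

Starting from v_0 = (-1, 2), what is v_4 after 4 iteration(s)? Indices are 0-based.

v_0 = (-1, 2).
v_1 = A·v_0 = (2, -2).
v_2 = A·v_1 = (-4, 0).
v_3 = A·v_2 = (8, 8).
v_4 = A·v_3 = (-16, -32).

v_4 = (-16, -32)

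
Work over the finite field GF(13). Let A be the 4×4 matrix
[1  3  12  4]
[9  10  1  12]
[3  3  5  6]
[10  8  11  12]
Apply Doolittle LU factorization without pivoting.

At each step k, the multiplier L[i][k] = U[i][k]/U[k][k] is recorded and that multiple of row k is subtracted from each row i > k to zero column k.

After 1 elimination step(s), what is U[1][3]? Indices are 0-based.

[col 0] pivot 1
  R1 -= 9*R0 → (0, 9, 10, 2)  (L[1][0] := 9)
  R2 -= 3*R0 → (0, 7, 8, 7)  (L[2][0] := 3)
  R3 -= 10*R0 → (0, 4, 8, 11)  (L[3][0] := 10)

U[1][3] = 2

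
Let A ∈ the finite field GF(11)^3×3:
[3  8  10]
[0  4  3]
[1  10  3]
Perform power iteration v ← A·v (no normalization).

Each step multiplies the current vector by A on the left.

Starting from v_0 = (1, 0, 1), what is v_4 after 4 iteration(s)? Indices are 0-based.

v_4 = (3, 5, 4)

v_0 = (1, 0, 1).
v_1 = A·v_0 = (2, 3, 4).
v_2 = A·v_1 = (4, 2, 0).
v_3 = A·v_2 = (6, 8, 2).
v_4 = A·v_3 = (3, 5, 4).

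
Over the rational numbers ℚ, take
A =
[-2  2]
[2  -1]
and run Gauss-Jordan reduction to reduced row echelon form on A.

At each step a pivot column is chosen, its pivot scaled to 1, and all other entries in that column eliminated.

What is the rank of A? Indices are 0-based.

[1] R0 /= -2  ⇒  (1, -1)
     R1 -= 2·R0  ⇒  (0, 1)
[2] R1 /= 1  ⇒  (0, 1)
     R0 -= -1·R1  ⇒  (1, 0)

rank = 2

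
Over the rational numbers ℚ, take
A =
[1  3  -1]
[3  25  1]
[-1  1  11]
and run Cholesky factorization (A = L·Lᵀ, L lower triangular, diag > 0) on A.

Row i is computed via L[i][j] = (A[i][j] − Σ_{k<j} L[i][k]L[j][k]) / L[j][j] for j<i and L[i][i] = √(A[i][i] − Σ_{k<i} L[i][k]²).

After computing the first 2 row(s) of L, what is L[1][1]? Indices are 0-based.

Step 1: L[0][0] = √(1) = 1.
  L[1][0] = (3) / L[0][0] = 3.
Step 2: L[1][1] = √(16) = 4.

L[1][1] = 4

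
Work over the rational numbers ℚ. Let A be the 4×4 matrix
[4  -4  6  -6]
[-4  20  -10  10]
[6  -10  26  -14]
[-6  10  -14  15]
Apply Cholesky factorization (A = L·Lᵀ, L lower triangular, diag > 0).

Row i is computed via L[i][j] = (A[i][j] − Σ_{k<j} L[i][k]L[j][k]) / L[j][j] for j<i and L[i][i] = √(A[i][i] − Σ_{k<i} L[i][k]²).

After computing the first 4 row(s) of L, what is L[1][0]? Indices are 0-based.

L[1][0] = -2

Step 1: L[0][0] = √(4) = 2.
  L[1][0] = (-4) / L[0][0] = -2.
Step 2: L[1][1] = √(16) = 4.
  L[2][0] = (6) / L[0][0] = 3.
  L[2][1] = (-4) / L[1][1] = -1.
Step 3: L[2][2] = √(16) = 4.
  L[3][0] = (-6) / L[0][0] = -3.
  L[3][1] = (4) / L[1][1] = 1.
  L[3][2] = (-4) / L[2][2] = -1.
Step 4: L[3][3] = √(4) = 2.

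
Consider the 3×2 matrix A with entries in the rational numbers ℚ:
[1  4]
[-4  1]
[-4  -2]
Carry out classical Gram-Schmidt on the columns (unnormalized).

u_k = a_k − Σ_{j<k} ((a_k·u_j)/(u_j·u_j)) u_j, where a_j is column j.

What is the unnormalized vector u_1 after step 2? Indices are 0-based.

Step 1: u_0 = a_0 = (1, -4, -4).
Step 2: u_1 = a_1 − (8/33)·u_0 = (124/33, 65/33, -34/33).

u_1 = (124/33, 65/33, -34/33)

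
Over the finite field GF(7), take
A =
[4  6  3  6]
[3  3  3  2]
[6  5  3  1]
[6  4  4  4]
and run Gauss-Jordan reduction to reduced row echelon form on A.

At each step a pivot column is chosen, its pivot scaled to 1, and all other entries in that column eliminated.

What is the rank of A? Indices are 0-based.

pivot(0,0)=4: scale R0 → (1, 5, 6, 5)
  clear (1,0): R1 −= (3)R0 → (0, 2, 6, 1)
  clear (2,0): R2 −= (6)R0 → (0, 3, 2, 6)
  clear (3,0): R3 −= (6)R0 → (0, 2, 3, 2)
pivot(1,1)=2: scale R1 → (0, 1, 3, 4)
  clear (0,1): R0 −= (5)R1 → (1, 0, 5, 6)
  clear (2,1): R2 −= (3)R1 → (0, 0, 0, 1)
  clear (3,1): R3 −= (2)R1 → (0, 0, 4, 1)
pivot(2,2): swap R2↔R3
pivot(2,2)=4: scale R2 → (0, 0, 1, 2)
  clear (0,2): R0 −= (5)R2 → (1, 0, 0, 3)
  clear (1,2): R1 −= (3)R2 → (0, 1, 0, 5)
pivot(3,3)=1: scale R3 → (0, 0, 0, 1)
  clear (0,3): R0 −= (3)R3 → (1, 0, 0, 0)
  clear (1,3): R1 −= (5)R3 → (0, 1, 0, 0)
  clear (2,3): R2 −= (2)R3 → (0, 0, 1, 0)

rank = 4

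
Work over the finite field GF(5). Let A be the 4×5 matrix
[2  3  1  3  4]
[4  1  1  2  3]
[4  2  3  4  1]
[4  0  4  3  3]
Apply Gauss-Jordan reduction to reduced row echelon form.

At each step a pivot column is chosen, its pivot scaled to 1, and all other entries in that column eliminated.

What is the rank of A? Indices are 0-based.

[1] R0 /= 2  ⇒  (1, 4, 3, 4, 2)
     R1 -= 4·R0  ⇒  (0, 0, 4, 1, 0)
     R2 -= 4·R0  ⇒  (0, 1, 1, 3, 3)
     R3 -= 4·R0  ⇒  (0, 4, 2, 2, 0)
[2] R1 <-> R2
[2] R1 /= 1  ⇒  (0, 1, 1, 3, 3)
     R0 -= 4·R1  ⇒  (1, 0, 4, 2, 0)
     R3 -= 4·R1  ⇒  (0, 0, 3, 0, 3)
[3] R2 /= 4  ⇒  (0, 0, 1, 4, 0)
     R0 -= 4·R2  ⇒  (1, 0, 0, 1, 0)
     R1 -= 1·R2  ⇒  (0, 1, 0, 4, 3)
     R3 -= 3·R2  ⇒  (0, 0, 0, 3, 3)
[4] R3 /= 3  ⇒  (0, 0, 0, 1, 1)
     R0 -= 1·R3  ⇒  (1, 0, 0, 0, 4)
     R1 -= 4·R3  ⇒  (0, 1, 0, 0, 4)
     R2 -= 4·R3  ⇒  (0, 0, 1, 0, 1)

rank = 4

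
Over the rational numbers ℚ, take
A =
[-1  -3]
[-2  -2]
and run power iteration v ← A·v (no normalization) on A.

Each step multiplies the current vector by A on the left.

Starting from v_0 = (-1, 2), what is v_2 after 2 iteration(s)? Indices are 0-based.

v_2 = (11, 14)

v_0 = (-1, 2).
v_1 = A·v_0 = (-5, -2).
v_2 = A·v_1 = (11, 14).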